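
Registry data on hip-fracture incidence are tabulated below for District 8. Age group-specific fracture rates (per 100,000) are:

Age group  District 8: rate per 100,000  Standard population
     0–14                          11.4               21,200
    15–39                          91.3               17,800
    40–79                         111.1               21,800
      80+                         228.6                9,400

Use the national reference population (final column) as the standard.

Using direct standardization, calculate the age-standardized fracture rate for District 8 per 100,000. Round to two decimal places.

91.70

Standard total = 70,200; weights = 0.3020, 0.2536, 0.3105, 0.1339.
Standardized rate: 0.3020×11.4 + 0.2536×91.3 + 0.3105×111.1 + 0.1339×228.6 = 91.7043 per 100,000.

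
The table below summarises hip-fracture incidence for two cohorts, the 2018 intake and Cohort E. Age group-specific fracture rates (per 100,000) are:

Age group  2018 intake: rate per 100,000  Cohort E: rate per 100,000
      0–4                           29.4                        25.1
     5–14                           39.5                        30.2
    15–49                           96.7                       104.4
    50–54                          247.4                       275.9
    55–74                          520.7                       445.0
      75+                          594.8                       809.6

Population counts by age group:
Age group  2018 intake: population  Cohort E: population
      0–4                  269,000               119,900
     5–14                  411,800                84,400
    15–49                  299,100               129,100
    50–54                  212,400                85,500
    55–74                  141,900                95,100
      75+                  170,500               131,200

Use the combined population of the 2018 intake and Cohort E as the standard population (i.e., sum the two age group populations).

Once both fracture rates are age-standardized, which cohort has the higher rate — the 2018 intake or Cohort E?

Combined standard total = 2,149,900; weights = 0.1809, 0.2308, 0.1992, 0.1386, 0.1102, 0.1403.
The 2018 intake: 0.1809×29.4 + 0.2308×39.5 + 0.1992×96.7 + 0.1386×247.4 + 0.1102×520.7 + 0.1403×594.8 = 208.8460 per 100,000.
Cohort E: 0.1809×25.1 + 0.2308×30.2 + 0.1992×104.4 + 0.1386×275.9 + 0.1102×445.0 + 0.1403×809.6 = 233.2028 per 100,000.

Cohort E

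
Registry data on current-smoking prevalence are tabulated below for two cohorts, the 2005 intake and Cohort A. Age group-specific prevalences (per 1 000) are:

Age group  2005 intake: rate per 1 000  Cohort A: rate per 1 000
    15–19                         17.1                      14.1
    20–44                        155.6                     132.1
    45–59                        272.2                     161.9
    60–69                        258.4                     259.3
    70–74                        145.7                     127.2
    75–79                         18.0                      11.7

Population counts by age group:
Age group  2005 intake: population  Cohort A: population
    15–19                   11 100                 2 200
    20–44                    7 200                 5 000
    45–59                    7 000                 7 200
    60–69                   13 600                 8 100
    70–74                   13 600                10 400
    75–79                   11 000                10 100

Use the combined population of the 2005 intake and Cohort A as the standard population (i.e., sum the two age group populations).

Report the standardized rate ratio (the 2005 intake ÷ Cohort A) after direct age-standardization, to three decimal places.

Combined standard total = 106 500; weights = 0.1249, 0.1146, 0.1333, 0.2038, 0.2254, 0.1981.
The 2005 intake: 0.1249×17.1 + 0.1146×155.6 + 0.1333×272.2 + 0.2038×258.4 + 0.2254×145.7 + 0.1981×18.0 = 145.3039 per 1 000.
Cohort A: 0.1249×14.1 + 0.1146×132.1 + 0.1333×161.9 + 0.2038×259.3 + 0.2254×127.2 + 0.1981×11.7 = 122.2968 per 1 000.
Ratio = 145.3039 ÷ 122.2968 = 1.18813.

1.188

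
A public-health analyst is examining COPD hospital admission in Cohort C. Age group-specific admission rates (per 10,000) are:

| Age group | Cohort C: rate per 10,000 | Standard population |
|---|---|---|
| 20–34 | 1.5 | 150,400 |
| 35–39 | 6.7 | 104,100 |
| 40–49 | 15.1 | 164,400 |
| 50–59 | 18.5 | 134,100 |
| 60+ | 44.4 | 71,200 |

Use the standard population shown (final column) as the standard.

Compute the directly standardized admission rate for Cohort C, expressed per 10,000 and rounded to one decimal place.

Standard total = 624,200; weights = 0.2409, 0.1668, 0.2634, 0.2148, 0.1141.
Standardized rate: 0.2409×1.5 + 0.1668×6.7 + 0.2634×15.1 + 0.2148×18.5 + 0.1141×44.4 = 14.4948 per 10,000.

14.5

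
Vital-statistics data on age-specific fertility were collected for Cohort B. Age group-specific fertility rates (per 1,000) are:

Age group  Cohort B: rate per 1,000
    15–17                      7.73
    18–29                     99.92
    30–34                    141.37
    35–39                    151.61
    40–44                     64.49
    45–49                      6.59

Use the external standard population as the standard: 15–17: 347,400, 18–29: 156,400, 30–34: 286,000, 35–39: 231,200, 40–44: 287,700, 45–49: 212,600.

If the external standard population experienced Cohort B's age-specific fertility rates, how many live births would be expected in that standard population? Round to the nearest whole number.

Expected live births = Σ (standard pop × age-specific rate ÷ 1,000)
= 347,400×7.73/1,000 + 156,400×99.92/1,000 + 286,000×141.37/1,000 + 231,200×151.61/1,000 + 287,700×64.49/1,000 + 212,600×6.59/1,000
= 2685.40 + 15627.49 + 40431.82 + 35052.23 + 18553.77 + 1401.03 = 113751.75.

113752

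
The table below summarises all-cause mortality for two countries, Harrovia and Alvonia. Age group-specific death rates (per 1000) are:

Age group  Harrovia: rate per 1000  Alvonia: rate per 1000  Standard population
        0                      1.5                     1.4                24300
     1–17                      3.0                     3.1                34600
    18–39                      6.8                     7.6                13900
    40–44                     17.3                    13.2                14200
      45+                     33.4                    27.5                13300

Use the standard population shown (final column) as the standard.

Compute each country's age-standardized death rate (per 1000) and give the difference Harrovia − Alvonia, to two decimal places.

Standard total = 100300; weights = 0.2423, 0.3450, 0.1386, 0.1416, 0.1326.
Harrovia: 0.2423×1.5 + 0.3450×3.0 + 0.1386×6.8 + 0.1416×17.3 + 0.1326×33.4 = 9.2188 per 1000.
Alvonia: 0.2423×1.4 + 0.3450×3.1 + 0.1386×7.6 + 0.1416×13.2 + 0.1326×27.5 = 7.9772 per 1000.
Difference = 9.2188 − 7.9772 = 1.2417.

1.24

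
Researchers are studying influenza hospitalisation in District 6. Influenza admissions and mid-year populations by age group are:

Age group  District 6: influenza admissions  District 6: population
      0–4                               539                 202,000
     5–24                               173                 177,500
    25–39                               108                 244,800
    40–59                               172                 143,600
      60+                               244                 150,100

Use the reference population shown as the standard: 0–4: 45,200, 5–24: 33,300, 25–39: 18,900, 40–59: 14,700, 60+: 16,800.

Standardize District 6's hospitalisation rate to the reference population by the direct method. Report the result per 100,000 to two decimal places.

160.06

Age-specific rates per 100,000 for District 6: 266.83, 97.46, 44.12, 119.78, 162.56.
Standard total = 128,900; weights = 0.3507, 0.2583, 0.1466, 0.1140, 0.1303.
Standardized rate: 0.3507×266.83 + 0.2583×97.46 + 0.1466×44.12 + 0.1140×119.78 + 0.1303×162.56 = 160.0613 per 100,000.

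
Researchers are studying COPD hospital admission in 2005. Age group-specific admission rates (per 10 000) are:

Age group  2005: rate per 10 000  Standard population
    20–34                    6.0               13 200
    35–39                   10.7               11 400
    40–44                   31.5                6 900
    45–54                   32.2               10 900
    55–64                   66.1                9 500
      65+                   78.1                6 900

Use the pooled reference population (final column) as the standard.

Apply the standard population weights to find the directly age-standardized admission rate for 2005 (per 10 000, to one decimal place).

32.9

Standard total = 58 800; weights = 0.2245, 0.1939, 0.1173, 0.1854, 0.1616, 0.1173.
Standardized rate: 0.2245×6.0 + 0.1939×10.7 + 0.1173×31.5 + 0.1854×32.2 + 0.1616×66.1 + 0.1173×78.1 = 32.9311 per 10 000.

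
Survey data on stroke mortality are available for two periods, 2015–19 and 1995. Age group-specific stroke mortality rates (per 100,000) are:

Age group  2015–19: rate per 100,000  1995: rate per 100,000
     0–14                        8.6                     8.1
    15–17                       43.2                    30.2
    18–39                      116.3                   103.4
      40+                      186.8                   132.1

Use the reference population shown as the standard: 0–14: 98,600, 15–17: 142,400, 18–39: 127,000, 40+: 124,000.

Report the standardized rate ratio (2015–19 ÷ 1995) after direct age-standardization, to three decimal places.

Standard total = 492,000; weights = 0.2004, 0.2894, 0.2581, 0.2520.
2015–19: 0.2004×8.6 + 0.2894×43.2 + 0.2581×116.3 + 0.2520×186.8 = 91.3271 per 100,000.
1995: 0.2004×8.1 + 0.2894×30.2 + 0.2581×103.4 + 0.2520×132.1 = 70.3483 per 100,000.
Ratio = 91.3271 ÷ 70.3483 = 1.29821.

1.298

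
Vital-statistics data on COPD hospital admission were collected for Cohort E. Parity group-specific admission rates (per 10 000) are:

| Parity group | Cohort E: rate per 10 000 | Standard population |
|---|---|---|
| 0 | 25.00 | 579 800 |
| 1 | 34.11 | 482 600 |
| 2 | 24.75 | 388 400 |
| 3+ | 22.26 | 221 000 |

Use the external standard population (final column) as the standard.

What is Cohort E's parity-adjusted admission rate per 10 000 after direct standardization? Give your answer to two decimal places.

Standard total = 1 671 800; weights = 0.3468, 0.2887, 0.2323, 0.1322.
Standardized rate: 0.3468×25.00 + 0.2887×34.11 + 0.2323×24.75 + 0.1322×22.26 = 27.2095 per 10 000.

27.21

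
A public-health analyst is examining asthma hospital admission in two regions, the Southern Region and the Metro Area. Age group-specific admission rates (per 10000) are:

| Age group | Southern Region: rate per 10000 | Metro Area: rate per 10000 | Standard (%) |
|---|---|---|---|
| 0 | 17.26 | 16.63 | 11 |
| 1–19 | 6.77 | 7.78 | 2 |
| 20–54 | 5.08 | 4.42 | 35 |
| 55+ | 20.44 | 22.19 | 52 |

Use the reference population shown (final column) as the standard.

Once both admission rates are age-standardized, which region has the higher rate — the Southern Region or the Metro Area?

Metro Area

Standard weights: 0.11, 0.02, 0.35, 0.52.
The Southern Region: 0.1100×17.26 + 0.0200×6.77 + 0.3500×5.08 + 0.5200×20.44 = 14.4408 per 10000.
The Metro Area: 0.1100×16.63 + 0.0200×7.78 + 0.3500×4.42 + 0.5200×22.19 = 15.0707 per 10000.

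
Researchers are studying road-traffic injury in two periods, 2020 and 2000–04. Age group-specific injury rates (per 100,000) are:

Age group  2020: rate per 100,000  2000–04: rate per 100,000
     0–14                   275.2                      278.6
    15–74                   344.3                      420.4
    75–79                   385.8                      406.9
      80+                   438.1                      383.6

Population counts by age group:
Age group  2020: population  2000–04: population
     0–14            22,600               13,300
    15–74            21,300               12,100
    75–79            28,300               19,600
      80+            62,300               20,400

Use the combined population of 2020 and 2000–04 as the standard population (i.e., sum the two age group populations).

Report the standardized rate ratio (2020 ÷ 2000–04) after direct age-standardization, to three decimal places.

Combined standard total = 199,900; weights = 0.1796, 0.1671, 0.2396, 0.4137.
2020: 0.1796×275.2 + 0.1671×344.3 + 0.2396×385.8 + 0.4137×438.1 = 380.6403 per 100,000.
2000–04: 0.1796×278.6 + 0.1671×420.4 + 0.2396×406.9 + 0.4137×383.6 = 376.4749 per 100,000.
Ratio = 380.6403 ÷ 376.4749 = 1.01106.

1.011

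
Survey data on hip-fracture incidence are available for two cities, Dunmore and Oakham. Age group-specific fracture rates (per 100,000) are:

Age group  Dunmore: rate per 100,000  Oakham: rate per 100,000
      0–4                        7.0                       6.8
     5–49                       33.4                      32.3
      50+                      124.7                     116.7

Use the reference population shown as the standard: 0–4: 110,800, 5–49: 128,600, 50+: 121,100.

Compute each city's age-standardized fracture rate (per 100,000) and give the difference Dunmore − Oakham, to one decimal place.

Standard total = 360,500; weights = 0.3074, 0.3567, 0.3359.
Dunmore: 0.3074×7.0 + 0.3567×33.4 + 0.3359×124.7 = 55.9556 per 100,000.
Oakham: 0.3074×6.8 + 0.3567×32.3 + 0.3359×116.7 = 52.8144 per 100,000.
Difference = 55.9556 − 52.8144 = 3.1412.

3.1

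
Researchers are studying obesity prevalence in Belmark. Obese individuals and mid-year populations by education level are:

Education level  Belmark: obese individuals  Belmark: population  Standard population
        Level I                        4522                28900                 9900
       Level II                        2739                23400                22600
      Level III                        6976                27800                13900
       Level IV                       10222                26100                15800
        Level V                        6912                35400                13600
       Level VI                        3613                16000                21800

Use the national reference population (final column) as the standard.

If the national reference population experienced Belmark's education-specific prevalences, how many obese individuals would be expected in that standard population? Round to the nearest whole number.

21449

Education-specific rates per 1000 for Belmark: 156.471, 117.051, 250.935, 391.648, 195.254, 225.812.
Expected obese individuals = Σ (standard pop × education-specific rate ÷ 1000)
= 9900×156.471/1000 + 22600×117.051/1000 + 13900×250.935/1000 + 15800×391.648/1000 + 13600×195.254/1000 + 21800×225.812/1000
= 1549.06 + 2645.36 + 3488.00 + 6188.03 + 2655.46 + 4922.71 = 21448.62.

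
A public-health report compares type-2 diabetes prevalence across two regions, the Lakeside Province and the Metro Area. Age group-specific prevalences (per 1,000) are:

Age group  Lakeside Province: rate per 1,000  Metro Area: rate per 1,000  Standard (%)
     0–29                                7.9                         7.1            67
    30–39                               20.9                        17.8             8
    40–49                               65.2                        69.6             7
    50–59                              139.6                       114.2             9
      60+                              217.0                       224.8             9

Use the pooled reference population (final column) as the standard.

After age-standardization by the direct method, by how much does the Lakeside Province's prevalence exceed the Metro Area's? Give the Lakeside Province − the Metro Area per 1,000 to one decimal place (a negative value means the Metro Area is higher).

2.1

Standard weights: 0.67, 0.08, 0.07, 0.09, 0.09.
The Lakeside Province: 0.6700×7.9 + 0.0800×20.9 + 0.0700×65.2 + 0.0900×139.6 + 0.0900×217.0 = 43.6230 per 1,000.
The Metro Area: 0.6700×7.1 + 0.0800×17.8 + 0.0700×69.6 + 0.0900×114.2 + 0.0900×224.8 = 41.5630 per 1,000.
Difference = 43.6230 − 41.5630 = 2.0600.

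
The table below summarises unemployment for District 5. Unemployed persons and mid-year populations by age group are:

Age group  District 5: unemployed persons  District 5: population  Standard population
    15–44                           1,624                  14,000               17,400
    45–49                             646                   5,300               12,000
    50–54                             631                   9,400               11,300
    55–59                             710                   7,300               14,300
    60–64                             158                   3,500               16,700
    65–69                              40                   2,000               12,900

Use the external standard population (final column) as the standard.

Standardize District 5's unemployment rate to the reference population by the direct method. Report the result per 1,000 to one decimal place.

78.5

Age-specific rates per 1,000 for District 5: 116.000, 121.887, 67.128, 97.260, 45.143, 20.000.
Standard total = 84,600; weights = 0.2057, 0.1418, 0.1336, 0.1690, 0.1974, 0.1525.
Standardized rate: 0.2057×116.000 + 0.1418×121.887 + 0.1336×67.128 + 0.1690×97.260 + 0.1974×45.143 + 0.1525×20.000 = 78.5141 per 1,000.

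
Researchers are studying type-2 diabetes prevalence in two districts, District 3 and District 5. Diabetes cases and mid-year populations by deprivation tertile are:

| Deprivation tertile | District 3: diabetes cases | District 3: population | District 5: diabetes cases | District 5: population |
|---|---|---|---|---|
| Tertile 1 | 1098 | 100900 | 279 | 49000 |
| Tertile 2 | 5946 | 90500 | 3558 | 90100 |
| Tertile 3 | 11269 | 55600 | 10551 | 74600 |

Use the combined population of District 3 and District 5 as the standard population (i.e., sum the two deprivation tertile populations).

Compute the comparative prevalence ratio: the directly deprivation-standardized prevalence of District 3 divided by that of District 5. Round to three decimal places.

Deprivation-specific rates per 1000 for District 3: 10.882, 65.702, 202.680.
For District 5: 5.694, 39.489, 141.434.
Combined standard total = 460700; weights = 0.3254, 0.3920, 0.2826.
District 3: 0.3254×10.882 + 0.3920×65.702 + 0.2826×202.680 = 86.5766 per 1000.
District 5: 0.3254×5.694 + 0.3920×39.489 + 0.2826×141.434 = 57.3042 per 1000.
Ratio = 86.5766 ÷ 57.3042 = 1.51082.

1.511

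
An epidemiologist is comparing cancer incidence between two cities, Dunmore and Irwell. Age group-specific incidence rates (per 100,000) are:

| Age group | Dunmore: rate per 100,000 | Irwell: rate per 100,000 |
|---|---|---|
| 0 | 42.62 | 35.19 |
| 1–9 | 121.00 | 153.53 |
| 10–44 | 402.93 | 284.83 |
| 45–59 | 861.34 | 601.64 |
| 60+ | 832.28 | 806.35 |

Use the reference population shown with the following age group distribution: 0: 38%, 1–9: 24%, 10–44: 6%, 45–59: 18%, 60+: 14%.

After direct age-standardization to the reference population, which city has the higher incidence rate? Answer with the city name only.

Standard weights: 0.38, 0.24, 0.06, 0.18, 0.14.
Dunmore: 0.3800×42.62 + 0.2400×121.00 + 0.0600×402.93 + 0.1800×861.34 + 0.1400×832.28 = 340.9718 per 100,000.
Irwell: 0.3800×35.19 + 0.2400×153.53 + 0.0600×284.83 + 0.1800×601.64 + 0.1400×806.35 = 288.4934 per 100,000.

Dunmore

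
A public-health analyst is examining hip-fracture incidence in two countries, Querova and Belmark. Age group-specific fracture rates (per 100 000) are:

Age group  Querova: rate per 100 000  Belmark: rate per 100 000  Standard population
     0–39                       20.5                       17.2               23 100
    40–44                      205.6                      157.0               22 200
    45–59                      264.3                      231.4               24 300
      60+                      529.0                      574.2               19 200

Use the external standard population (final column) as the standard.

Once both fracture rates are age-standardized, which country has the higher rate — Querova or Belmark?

Standard total = 88 800; weights = 0.2601, 0.2500, 0.2736, 0.2162.
Querova: 0.2601×20.5 + 0.2500×205.6 + 0.2736×264.3 + 0.2162×529.0 = 243.4365 per 100 000.
Belmark: 0.2601×17.2 + 0.2500×157.0 + 0.2736×231.4 + 0.2162×574.2 = 231.1980 per 100 000.

Querova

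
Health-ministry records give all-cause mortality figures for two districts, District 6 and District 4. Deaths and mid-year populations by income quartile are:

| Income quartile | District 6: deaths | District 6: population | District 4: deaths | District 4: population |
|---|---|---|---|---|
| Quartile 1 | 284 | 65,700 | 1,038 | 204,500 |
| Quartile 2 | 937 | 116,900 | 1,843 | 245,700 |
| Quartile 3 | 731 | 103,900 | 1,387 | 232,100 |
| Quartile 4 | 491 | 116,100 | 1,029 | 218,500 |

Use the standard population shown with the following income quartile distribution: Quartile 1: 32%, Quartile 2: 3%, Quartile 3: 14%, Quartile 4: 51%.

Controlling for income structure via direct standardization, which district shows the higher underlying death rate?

District 4

Income-specific rates per 1,000 for District 6: 4.323, 8.015, 7.036, 4.229.
For District 4: 5.076, 7.501, 5.976, 4.709.
Standard weights: 0.32, 0.03, 0.14, 0.51.
District 6: 0.3200×4.323 + 0.0300×8.015 + 0.1400×7.036 + 0.5100×4.229 = 4.7656 per 1,000.
District 4: 0.3200×5.076 + 0.0300×7.501 + 0.1400×5.976 + 0.5100×4.709 = 5.0877 per 1,000.
The crude rates (6.07 vs 5.88) would put District 6 higher, but that reflects its income composition; once standardized to a common income structure, District 4 has the higher underlying rate.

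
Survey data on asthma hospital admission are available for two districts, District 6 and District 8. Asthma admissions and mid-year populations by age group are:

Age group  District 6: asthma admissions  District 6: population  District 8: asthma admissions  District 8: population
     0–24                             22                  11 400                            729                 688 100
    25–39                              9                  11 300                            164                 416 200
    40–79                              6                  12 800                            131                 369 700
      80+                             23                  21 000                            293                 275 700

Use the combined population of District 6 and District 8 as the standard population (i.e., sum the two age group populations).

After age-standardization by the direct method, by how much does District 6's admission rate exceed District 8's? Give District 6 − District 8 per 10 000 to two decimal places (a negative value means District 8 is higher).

Age-specific rates per 10 000 for District 6: 19.30, 7.96, 4.69, 10.95.
For District 8: 10.59, 3.94, 3.54, 10.63.
Combined standard total = 1 806 200; weights = 0.3873, 0.2367, 0.2118, 0.1643.
District 6: 0.3873×19.30 + 0.2367×7.96 + 0.2118×4.69 + 0.1643×10.95 = 12.1507 per 10 000.
District 8: 0.3873×10.59 + 0.2367×3.94 + 0.2118×3.54 + 0.1643×10.63 = 7.5317 per 10 000.
Difference = 12.1507 − 7.5317 = 4.6189.

4.62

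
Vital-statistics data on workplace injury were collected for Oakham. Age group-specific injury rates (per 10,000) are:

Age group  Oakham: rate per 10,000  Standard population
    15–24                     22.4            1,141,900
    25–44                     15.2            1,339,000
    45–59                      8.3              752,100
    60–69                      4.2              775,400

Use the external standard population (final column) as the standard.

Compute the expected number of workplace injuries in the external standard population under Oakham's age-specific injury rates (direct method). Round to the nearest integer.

Expected workplace injuries = Σ (standard pop × age-specific rate ÷ 10,000)
= 1,141,900×22.4/10,000 + 1,339,000×15.2/10,000 + 752,100×8.3/10,000 + 775,400×4.2/10,000
= 2557.86 + 2035.28 + 624.24 + 325.67 = 5543.05.

5543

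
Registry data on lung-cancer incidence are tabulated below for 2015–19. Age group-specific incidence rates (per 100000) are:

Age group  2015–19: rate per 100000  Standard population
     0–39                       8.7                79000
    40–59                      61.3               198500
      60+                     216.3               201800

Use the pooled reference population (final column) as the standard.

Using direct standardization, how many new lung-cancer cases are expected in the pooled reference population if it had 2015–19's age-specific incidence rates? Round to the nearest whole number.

Expected new lung-cancer cases = Σ (standard pop × age-specific rate ÷ 100000)
= 79000×8.7/100000 + 198500×61.3/100000 + 201800×216.3/100000
= 6.87 + 121.68 + 436.49 = 565.05.

565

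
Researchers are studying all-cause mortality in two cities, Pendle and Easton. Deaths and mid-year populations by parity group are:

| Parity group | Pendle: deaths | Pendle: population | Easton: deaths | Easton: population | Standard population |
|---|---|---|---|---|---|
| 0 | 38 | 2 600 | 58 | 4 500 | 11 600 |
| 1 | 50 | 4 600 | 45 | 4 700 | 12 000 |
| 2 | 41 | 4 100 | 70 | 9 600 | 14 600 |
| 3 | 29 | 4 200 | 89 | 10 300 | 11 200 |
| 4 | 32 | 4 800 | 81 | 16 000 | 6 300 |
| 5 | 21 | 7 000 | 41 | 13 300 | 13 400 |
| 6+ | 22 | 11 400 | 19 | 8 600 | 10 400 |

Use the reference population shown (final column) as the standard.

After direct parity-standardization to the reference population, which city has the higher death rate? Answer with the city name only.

Parity-specific rates per 1 000 for Pendle: 14.615, 10.870, 10.000, 6.905, 6.667, 3.000, 1.930.
For Easton: 12.889, 9.574, 7.292, 8.641, 5.062, 3.083, 2.209.
Standard total = 79 500; weights = 0.1459, 0.1509, 0.1836, 0.1409, 0.0792, 0.1686, 0.1308.
Pendle: 0.1459×14.615 + 0.1509×10.870 + 0.1836×10.000 + 0.1409×6.905 + 0.0792×6.667 + 0.1686×3.000 + 0.1308×1.930 = 7.8689 per 1 000.
Easton: 0.1459×12.889 + 0.1509×9.574 + 0.1836×7.292 + 0.1409×8.641 + 0.0792×5.062 + 0.1686×3.083 + 0.1308×2.209 = 7.0921 per 1 000.

Pendle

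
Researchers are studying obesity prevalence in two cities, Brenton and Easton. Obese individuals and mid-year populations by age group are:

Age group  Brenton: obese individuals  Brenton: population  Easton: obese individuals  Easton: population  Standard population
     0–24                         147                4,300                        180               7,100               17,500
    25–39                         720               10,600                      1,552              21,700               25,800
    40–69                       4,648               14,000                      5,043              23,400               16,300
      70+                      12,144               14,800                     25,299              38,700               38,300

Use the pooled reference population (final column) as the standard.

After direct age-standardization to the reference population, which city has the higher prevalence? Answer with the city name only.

Brenton

Age-specific rates per 1,000 for Brenton: 34.186, 67.925, 332.000, 820.541.
For Easton: 25.352, 71.521, 215.513, 653.721.
Standard total = 97,900; weights = 0.1788, 0.2635, 0.1665, 0.3912.
Brenton: 0.1788×34.186 + 0.2635×67.925 + 0.1665×332.000 + 0.3912×820.541 = 400.2963 per 1,000.
Easton: 0.1788×25.352 + 0.2635×71.521 + 0.1665×215.513 + 0.3912×653.721 = 315.0078 per 1,000.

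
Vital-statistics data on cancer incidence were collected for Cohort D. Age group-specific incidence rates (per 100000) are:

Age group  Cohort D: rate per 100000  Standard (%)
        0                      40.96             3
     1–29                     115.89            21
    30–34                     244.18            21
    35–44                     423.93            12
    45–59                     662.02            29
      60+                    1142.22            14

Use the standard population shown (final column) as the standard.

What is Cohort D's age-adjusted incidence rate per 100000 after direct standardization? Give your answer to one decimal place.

479.6

Standard weights: 0.03, 0.21, 0.21, 0.12, 0.29, 0.14.
Standardized rate: 0.0300×40.96 + 0.2100×115.89 + 0.2100×244.18 + 0.1200×423.93 + 0.2900×662.02 + 0.1400×1142.22 = 479.6117 per 100000.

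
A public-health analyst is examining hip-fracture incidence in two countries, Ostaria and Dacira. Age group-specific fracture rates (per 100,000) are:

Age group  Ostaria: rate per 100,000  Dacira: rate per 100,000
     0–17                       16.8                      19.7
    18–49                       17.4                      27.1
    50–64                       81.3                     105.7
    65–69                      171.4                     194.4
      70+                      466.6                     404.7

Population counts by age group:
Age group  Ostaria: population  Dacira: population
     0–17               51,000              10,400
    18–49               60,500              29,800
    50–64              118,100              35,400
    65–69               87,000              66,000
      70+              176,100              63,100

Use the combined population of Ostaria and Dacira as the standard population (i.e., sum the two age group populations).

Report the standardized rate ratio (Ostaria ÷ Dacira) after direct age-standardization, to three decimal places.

1.044

Combined standard total = 697,400; weights = 0.0880, 0.1295, 0.2201, 0.2194, 0.3430.
Ostaria: 0.0880×16.8 + 0.1295×17.4 + 0.2201×81.3 + 0.2194×171.4 + 0.3430×466.6 = 219.2676 per 100,000.
Dacira: 0.0880×19.7 + 0.1295×27.1 + 0.2201×105.7 + 0.2194×194.4 + 0.3430×404.7 = 209.9643 per 100,000.
Ratio = 219.2676 ÷ 209.9643 = 1.04431.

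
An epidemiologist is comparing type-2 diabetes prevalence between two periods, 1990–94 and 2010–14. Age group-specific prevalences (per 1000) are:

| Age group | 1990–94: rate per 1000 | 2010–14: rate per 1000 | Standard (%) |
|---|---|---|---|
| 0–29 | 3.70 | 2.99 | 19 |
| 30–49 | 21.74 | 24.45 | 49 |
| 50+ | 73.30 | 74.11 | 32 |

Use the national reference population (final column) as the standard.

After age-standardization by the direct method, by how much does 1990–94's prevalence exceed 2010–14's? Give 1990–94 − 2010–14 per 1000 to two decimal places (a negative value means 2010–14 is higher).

Standard weights: 0.19, 0.49, 0.32.
1990–94: 0.1900×3.70 + 0.4900×21.74 + 0.3200×73.30 = 34.8116 per 1000.
2010–14: 0.1900×2.99 + 0.4900×24.45 + 0.3200×74.11 = 36.2638 per 1000.
Difference = 34.8116 − 36.2638 = -1.4522.

-1.45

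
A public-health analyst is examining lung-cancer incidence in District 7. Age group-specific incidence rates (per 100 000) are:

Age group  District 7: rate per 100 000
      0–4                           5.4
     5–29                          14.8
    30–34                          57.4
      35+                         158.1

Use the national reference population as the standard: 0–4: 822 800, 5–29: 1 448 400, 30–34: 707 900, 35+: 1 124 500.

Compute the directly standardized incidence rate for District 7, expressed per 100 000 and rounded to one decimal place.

Standard total = 4 103 600; weights = 0.2005, 0.3530, 0.1725, 0.2740.
Standardized rate: 0.2005×5.4 + 0.3530×14.8 + 0.1725×57.4 + 0.2740×158.1 = 59.5322 per 100 000.

59.5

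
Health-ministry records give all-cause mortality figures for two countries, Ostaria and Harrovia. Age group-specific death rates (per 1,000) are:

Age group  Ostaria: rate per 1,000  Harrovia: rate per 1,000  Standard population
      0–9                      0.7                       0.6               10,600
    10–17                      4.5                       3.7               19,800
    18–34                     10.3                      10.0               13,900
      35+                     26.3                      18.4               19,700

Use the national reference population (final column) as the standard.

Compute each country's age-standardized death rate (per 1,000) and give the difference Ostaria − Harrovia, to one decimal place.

2.8

Standard total = 64,000; weights = 0.1656, 0.3094, 0.2172, 0.3078.
Ostaria: 0.1656×0.7 + 0.3094×4.5 + 0.2172×10.3 + 0.3078×26.3 = 11.8406 per 1,000.
Harrovia: 0.1656×0.6 + 0.3094×3.7 + 0.2172×10.0 + 0.3078×18.4 = 9.0797 per 1,000.
Difference = 11.8406 − 9.0797 = 2.7609.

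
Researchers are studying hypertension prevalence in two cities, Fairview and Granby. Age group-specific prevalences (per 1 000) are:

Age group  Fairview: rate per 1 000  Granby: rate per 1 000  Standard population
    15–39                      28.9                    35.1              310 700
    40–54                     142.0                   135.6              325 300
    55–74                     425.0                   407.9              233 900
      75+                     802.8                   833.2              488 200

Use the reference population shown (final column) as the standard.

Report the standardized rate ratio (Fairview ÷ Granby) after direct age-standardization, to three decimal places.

Standard total = 1 358 100; weights = 0.2288, 0.2395, 0.1722, 0.3595.
Fairview: 0.2288×28.9 + 0.2395×142.0 + 0.1722×425.0 + 0.3595×802.8 = 402.4050 per 1 000.
Granby: 0.2288×35.1 + 0.2395×135.6 + 0.1722×407.9 + 0.3595×833.2 = 410.2734 per 1 000.
Ratio = 402.4050 ÷ 410.2734 = 0.98082.

0.981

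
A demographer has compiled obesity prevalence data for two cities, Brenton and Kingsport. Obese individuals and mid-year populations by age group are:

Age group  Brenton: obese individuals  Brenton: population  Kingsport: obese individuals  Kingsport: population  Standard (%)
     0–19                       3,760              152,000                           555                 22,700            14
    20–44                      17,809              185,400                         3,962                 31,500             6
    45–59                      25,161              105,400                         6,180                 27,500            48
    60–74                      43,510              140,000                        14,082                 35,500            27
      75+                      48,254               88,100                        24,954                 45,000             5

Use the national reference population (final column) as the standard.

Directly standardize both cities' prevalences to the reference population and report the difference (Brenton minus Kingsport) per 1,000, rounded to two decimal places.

-18.56

Age-specific rates per 1,000 for Brenton: 24.737, 96.057, 238.719, 310.786, 547.719.
For Kingsport: 24.449, 125.778, 224.727, 396.676, 554.533.
Standard weights: 0.14, 0.06, 0.48, 0.27, 0.05.
Brenton: 0.1400×24.737 + 0.0600×96.057 + 0.4800×238.719 + 0.2700×310.786 + 0.0500×547.719 = 235.1099 per 1,000.
Kingsport: 0.1400×24.449 + 0.0600×125.778 + 0.4800×224.727 + 0.2700×396.676 + 0.0500×554.533 = 253.6679 per 1,000.
Difference = 235.1099 − 253.6679 = -18.5580.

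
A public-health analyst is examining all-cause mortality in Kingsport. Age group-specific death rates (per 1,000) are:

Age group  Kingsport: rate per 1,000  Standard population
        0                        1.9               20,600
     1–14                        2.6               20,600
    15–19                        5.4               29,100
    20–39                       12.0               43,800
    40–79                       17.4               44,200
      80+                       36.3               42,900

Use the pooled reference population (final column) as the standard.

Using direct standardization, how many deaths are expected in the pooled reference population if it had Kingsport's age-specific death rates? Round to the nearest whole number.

Expected deaths = Σ (standard pop × age-specific rate ÷ 1,000)
= 20,600×1.9/1,000 + 20,600×2.6/1,000 + 29,100×5.4/1,000 + 43,800×12.0/1,000 + 44,200×17.4/1,000 + 42,900×36.3/1,000
= 39.14 + 53.56 + 157.14 + 525.60 + 769.08 + 1557.27 = 3101.79.

3102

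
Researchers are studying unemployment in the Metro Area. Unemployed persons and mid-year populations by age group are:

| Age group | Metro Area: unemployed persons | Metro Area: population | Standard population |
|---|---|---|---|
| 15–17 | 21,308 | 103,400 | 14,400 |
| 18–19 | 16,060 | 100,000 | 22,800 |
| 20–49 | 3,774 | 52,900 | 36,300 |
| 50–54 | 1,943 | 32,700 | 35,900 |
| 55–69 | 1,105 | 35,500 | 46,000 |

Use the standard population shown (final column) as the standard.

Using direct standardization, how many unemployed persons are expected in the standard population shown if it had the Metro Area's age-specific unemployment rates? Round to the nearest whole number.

Age-specific rates per 1,000 for the Metro Area: 206.074, 160.600, 71.342, 59.419, 31.127.
Expected unemployed persons = Σ (standard pop × age-specific rate ÷ 1,000)
= 14,400×206.074/1,000 + 22,800×160.600/1,000 + 36,300×71.342/1,000 + 35,900×59.419/1,000 + 46,000×31.127/1,000
= 2967.46 + 3661.68 + 2589.72 + 2133.14 + 1431.83 = 12783.83.

12784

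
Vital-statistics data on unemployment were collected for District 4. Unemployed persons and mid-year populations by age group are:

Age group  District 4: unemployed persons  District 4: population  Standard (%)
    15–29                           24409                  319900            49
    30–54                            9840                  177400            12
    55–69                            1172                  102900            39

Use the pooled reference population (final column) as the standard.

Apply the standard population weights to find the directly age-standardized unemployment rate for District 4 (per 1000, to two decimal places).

48.49

Age-specific rates per 1000 for District 4: 76.302, 55.468, 11.390.
Standard weights: 0.49, 0.12, 0.39.
Standardized rate: 0.4900×76.302 + 0.1200×55.468 + 0.3900×11.390 = 48.4861 per 1000.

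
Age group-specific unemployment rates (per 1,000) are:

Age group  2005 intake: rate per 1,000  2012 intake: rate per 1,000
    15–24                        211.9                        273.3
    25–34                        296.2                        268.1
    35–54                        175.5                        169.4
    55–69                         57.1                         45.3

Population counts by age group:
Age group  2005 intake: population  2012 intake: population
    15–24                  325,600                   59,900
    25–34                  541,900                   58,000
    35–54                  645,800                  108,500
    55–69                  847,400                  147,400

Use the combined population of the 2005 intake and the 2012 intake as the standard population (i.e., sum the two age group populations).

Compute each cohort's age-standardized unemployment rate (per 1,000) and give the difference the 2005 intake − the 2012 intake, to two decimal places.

3.48

Combined standard total = 2,734,500; weights = 0.1410, 0.2194, 0.2758, 0.3638.
The 2005 intake: 0.1410×211.9 + 0.2194×296.2 + 0.2758×175.5 + 0.3638×57.1 = 164.0375 per 1,000.
The 2012 intake: 0.1410×273.3 + 0.2194×268.1 + 0.2758×169.4 + 0.3638×45.3 = 160.5534 per 1,000.
Difference = 164.0375 − 160.5534 = 3.4841.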